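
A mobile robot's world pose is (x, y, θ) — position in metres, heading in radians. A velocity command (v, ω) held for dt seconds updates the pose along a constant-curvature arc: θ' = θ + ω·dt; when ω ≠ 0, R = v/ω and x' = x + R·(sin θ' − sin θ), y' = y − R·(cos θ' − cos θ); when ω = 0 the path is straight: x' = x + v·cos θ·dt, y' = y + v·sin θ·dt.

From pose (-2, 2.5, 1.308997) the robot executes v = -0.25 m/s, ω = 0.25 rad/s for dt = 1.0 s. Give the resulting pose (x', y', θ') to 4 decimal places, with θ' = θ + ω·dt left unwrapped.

θ' = 1.3090 + 0.25·1.0 = 1.5590
R = v/ω = -0.25/0.25 = -1.0000
x' = -2 + -1.0000·(sin 1.5590 − sin 1.3090) = -2.0340
y' = 2.5 − -1.0000·(cos 1.5590 − cos 1.3090) = 2.2530

(-2.0340, 2.2530, 1.5590)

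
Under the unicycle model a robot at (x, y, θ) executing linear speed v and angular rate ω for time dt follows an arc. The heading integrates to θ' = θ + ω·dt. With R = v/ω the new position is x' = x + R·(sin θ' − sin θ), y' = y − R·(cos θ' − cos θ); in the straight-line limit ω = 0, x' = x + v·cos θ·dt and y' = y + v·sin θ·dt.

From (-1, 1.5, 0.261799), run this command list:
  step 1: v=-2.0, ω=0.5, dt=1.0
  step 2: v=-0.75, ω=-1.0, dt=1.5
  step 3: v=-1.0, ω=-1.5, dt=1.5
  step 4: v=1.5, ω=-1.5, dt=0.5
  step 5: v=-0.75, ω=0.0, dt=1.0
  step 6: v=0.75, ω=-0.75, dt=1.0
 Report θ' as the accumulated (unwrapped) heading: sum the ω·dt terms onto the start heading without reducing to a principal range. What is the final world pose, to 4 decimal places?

(-3.9086, 2.0151, -4.4882)

step 1: θ'=0.7618 (R=-4.0000) → pose (-2.7256, 0.5307, 0.7618)
step 2: θ'=-0.7382 (R=0.7500) → pose (-3.7480, 0.5186, -0.7382)
step 3: θ'=-2.9882 (R=0.6667) → pose (-3.4012, 1.6706, -2.9882)
step 4: θ'=-3.7382 (R=-1.0000) → pose (-4.1159, 1.8316, -3.7382)
step 5: θ'=-3.7382 (straight) → pose (-3.4954, 1.4102, -3.7382)
step 6: θ'=-4.4882 (R=-1.0000) → pose (-3.9086, 2.0151, -4.4882)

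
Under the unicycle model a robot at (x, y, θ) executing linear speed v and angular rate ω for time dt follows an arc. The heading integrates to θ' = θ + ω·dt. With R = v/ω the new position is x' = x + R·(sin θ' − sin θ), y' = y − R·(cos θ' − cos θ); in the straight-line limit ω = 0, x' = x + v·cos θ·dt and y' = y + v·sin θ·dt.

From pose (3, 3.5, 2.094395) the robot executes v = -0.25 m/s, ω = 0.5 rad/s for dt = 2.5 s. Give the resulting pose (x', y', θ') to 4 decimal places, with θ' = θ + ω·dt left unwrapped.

θ' = 2.0944 + 0.5·2.5 = 3.3444
R = v/ω = -0.25/0.5 = -0.5000
x' = 3 + -0.5000·(sin 3.3444 − sin 2.0944) = 3.5337
y' = 3.5 − -0.5000·(cos 3.3444 − cos 2.0944) = 3.2602

(3.5337, 3.2602, 3.3444)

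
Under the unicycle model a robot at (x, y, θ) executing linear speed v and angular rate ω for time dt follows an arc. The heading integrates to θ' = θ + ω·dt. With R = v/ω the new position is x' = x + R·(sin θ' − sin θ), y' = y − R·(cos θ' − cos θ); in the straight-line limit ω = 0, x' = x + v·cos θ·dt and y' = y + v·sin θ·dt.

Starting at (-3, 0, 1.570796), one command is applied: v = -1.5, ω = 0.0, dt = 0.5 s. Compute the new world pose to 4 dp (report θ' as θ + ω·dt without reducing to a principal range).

(-3.0000, -0.7500, 1.5708)

θ' = 1.5708 + 0.0·0.5 = 1.5708
ω = 0 → straight: x' = -3 + -1.5·cos(1.5708)·0.5 = -3.0000
y' = 0 + -1.5·sin(1.5708)·0.5 = -0.7500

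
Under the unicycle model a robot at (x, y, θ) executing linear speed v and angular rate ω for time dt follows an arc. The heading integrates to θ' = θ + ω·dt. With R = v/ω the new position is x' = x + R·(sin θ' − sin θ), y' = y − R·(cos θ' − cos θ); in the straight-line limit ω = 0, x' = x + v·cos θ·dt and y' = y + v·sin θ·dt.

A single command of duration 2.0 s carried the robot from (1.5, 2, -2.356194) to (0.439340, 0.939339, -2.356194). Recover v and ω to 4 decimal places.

Δθ = -2.356194 − -2.356194 = 0.000000
ω = Δθ/dt = 0.000000/2.0 = 0.0000
ω = 0 → v = (Δx·cos θ + Δy·sin θ)/dt = 0.7500

v = 0.7500, ω = 0.0000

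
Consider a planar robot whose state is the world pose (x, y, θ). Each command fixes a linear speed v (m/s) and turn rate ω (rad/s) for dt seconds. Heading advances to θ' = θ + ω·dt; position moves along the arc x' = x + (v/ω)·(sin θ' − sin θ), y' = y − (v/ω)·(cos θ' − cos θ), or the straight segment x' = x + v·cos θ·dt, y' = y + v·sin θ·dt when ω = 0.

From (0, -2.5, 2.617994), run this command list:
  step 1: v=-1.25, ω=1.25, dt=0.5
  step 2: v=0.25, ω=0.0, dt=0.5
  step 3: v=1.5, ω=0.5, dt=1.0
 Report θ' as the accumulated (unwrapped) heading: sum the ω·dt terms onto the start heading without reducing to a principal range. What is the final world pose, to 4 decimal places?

(-0.9168, -3.1525, 3.7430)

step 1: θ'=3.2430 (R=-1.0000) → pose (0.6012, -2.6288, 3.2430)
step 2: θ'=3.2430 (straight) → pose (0.4769, -2.6415, 3.2430)
step 3: θ'=3.7430 (R=3.0000) → pose (-0.9168, -3.1525, 3.7430)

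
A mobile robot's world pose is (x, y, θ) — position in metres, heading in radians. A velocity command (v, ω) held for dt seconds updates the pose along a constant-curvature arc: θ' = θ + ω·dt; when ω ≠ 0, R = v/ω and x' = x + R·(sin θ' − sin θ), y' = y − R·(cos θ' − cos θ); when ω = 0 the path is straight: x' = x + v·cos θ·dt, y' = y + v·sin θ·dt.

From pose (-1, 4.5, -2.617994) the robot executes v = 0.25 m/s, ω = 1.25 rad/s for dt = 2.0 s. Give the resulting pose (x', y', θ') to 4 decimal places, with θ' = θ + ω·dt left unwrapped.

θ' = -2.6180 + 1.25·2.0 = -0.1180
R = v/ω = 0.25/1.25 = 0.2000
x' = -1 + 0.2000·(sin -0.1180 − sin -2.6180) = -0.9235
y' = 4.5 − 0.2000·(cos -0.1180 − cos -2.6180) = 4.1282

(-0.9235, 4.1282, -0.1180)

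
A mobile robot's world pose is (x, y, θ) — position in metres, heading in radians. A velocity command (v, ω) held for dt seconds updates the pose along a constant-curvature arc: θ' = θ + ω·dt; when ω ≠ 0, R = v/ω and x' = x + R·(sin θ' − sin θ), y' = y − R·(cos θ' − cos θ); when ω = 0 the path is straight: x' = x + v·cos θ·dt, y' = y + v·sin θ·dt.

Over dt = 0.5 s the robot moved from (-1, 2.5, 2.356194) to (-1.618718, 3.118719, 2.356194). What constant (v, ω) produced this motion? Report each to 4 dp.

v = 1.7500, ω = 0.0000

Δθ = 2.356194 − 2.356194 = 0.000000
ω = Δθ/dt = 0.000000/0.5 = 0.0000
ω = 0 → v = (Δx·cos θ + Δy·sin θ)/dt = 1.7500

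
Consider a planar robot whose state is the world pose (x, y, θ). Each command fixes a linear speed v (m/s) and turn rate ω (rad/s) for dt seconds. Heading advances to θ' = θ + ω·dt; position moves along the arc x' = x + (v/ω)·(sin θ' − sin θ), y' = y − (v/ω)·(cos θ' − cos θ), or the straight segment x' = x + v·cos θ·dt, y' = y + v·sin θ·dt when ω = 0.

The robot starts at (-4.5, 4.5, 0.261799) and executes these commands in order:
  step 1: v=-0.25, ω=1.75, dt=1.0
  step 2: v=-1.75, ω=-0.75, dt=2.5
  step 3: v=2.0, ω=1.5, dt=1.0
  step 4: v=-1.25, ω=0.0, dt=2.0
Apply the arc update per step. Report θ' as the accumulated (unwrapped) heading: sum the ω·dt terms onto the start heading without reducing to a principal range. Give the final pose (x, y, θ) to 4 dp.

(-5.0706, -0.0922, 1.6368)

step 1: θ'=2.0118 (R=-0.1429) → pose (-4.5922, 4.3010, 2.0118)
step 2: θ'=0.1368 (R=2.3333) → pose (-6.3841, 0.9935, 0.1368)
step 3: θ'=1.6368 (R=1.3333) → pose (-5.2355, 2.4023, 1.6368)
step 4: θ'=1.6368 (straight) → pose (-5.0706, -0.0922, 1.6368)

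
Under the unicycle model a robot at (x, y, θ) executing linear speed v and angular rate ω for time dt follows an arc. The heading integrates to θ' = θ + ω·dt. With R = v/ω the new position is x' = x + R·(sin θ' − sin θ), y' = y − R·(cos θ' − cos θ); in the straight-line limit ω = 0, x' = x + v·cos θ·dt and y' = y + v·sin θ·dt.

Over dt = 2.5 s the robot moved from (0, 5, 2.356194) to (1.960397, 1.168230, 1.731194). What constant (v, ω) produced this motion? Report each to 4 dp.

Δθ = 1.731194 − 2.356194 = -0.625000
ω = Δθ/dt = -0.625000/2.5 = -0.2500
R = −Δy/(cos θ' − cos θ) = 7.0000
v = R·ω = 7.0000·-0.2500 = -1.7500

v = -1.7500, ω = -0.2500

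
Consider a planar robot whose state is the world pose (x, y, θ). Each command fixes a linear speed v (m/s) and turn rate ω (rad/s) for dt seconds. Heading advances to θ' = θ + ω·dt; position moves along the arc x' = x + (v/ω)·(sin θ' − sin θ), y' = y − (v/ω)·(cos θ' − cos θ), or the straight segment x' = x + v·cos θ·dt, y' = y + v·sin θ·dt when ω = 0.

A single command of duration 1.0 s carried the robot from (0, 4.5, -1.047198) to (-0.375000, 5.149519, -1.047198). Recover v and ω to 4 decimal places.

v = -0.7500, ω = 0.0000

Δθ = -1.047198 − -1.047198 = 0.000000
ω = Δθ/dt = 0.000000/1.0 = 0.0000
ω = 0 → v = (Δx·cos θ + Δy·sin θ)/dt = -0.7500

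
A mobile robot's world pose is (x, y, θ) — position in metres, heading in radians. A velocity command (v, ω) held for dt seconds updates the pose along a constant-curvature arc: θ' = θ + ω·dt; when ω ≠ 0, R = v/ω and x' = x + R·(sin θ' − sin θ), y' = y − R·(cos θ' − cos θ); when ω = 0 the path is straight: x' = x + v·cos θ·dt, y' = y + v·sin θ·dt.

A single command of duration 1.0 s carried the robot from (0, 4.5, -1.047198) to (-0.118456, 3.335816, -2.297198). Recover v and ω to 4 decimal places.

Δθ = -2.297198 − -1.047198 = -1.250000
ω = Δθ/dt = -1.250000/1.0 = -1.2500
R = −Δy/(cos θ' − cos θ) = -1.0000
v = R·ω = -1.0000·-1.2500 = 1.2500

v = 1.2500, ω = -1.2500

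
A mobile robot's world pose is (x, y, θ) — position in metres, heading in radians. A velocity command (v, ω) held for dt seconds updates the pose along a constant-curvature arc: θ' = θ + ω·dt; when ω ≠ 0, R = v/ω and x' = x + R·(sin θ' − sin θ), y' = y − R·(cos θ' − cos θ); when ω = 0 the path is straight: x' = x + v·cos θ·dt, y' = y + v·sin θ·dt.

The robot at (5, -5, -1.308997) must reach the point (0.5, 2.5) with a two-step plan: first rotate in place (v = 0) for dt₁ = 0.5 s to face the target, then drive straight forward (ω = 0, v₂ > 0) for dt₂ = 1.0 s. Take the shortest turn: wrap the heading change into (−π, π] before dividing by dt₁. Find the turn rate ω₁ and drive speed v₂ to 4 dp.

ω₁ = -5.7259, v₂ = 8.7464

heading to target = atan2(2.5−-5, 0.5−5) = 2.1112
Δθ = wrap(2.1112 − -1.3090) = -2.8630; ω₁ = Δθ/dt₁ = -5.7259
distance = √((0.5−5)² + (2.5−-5)²) = 8.7464; v₂ = distance/dt₂ = 8.7464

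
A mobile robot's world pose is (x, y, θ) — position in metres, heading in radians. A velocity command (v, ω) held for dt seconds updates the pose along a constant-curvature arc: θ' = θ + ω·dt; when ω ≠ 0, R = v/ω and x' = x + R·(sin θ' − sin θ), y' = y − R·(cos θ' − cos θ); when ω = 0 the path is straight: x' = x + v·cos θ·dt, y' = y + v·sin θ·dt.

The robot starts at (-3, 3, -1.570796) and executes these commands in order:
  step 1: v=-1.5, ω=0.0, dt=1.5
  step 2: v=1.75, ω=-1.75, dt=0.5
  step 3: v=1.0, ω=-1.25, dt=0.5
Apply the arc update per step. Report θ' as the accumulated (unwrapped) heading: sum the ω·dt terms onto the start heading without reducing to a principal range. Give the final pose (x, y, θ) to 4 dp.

(-3.8152, 4.2985, -3.0708)

step 1: θ'=-1.5708 (straight) → pose (-3.0000, 5.2500, -1.5708)
step 2: θ'=-2.4458 (R=-1.0000) → pose (-3.3590, 4.4825, -2.4458)
step 3: θ'=-3.0708 (R=-0.8000) → pose (-3.8152, 4.2985, -3.0708)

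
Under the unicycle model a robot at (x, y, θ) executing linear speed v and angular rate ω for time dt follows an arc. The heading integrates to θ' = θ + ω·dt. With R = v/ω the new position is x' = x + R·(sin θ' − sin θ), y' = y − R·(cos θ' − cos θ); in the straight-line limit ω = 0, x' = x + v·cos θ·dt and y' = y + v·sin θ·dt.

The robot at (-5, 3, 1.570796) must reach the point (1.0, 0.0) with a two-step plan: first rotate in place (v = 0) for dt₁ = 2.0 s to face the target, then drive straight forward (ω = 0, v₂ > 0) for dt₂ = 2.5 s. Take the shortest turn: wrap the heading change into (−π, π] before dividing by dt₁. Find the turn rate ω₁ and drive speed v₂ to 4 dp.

ω₁ = -1.0172, v₂ = 2.6833

heading to target = atan2(0−3, 1−-5) = -0.4636
Δθ = wrap(-0.4636 − 1.5708) = -2.0344; ω₁ = Δθ/dt₁ = -1.0172
distance = √((1−-5)² + (0−3)²) = 6.7082; v₂ = distance/dt₂ = 2.6833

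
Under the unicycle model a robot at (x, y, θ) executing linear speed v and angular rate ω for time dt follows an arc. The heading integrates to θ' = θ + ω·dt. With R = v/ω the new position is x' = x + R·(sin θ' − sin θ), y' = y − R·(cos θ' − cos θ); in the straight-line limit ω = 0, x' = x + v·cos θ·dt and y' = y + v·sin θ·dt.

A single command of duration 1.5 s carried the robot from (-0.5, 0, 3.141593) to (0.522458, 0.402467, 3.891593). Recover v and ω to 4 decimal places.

Δθ = 3.891593 − 3.141593 = 0.750000
ω = Δθ/dt = 0.750000/1.5 = 0.5000
R = Δx/(sin θ' − sin θ) = -1.5000
v = R·ω = -1.5000·0.5000 = -0.7500

v = -0.7500, ω = 0.5000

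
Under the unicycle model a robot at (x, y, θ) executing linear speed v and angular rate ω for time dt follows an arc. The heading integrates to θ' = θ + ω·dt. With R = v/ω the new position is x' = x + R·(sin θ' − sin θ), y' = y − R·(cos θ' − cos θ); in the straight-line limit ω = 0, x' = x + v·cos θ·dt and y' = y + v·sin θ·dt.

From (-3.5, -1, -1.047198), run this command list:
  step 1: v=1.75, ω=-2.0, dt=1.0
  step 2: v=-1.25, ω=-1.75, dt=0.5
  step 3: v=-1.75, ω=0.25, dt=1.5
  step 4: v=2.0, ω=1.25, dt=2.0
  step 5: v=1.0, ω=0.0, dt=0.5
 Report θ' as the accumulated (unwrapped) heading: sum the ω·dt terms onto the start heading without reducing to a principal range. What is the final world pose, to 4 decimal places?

step 1: θ'=-3.0472 (R=-0.8750) → pose (-4.1753, -2.3086, -3.0472)
step 2: θ'=-3.9222 (R=0.7143) → pose (-3.6053, -2.5122, -3.9222)
step 3: θ'=-3.5472 (R=-7.0000) → pose (-1.4414, -3.9709, -3.5472)
step 4: θ'=-1.0472 (R=1.6000) → pose (-3.4583, -6.2410, -1.0472)
step 5: θ'=-1.0472 (straight) → pose (-3.2083, -6.6740, -1.0472)

(-3.2083, -6.6740, -1.0472)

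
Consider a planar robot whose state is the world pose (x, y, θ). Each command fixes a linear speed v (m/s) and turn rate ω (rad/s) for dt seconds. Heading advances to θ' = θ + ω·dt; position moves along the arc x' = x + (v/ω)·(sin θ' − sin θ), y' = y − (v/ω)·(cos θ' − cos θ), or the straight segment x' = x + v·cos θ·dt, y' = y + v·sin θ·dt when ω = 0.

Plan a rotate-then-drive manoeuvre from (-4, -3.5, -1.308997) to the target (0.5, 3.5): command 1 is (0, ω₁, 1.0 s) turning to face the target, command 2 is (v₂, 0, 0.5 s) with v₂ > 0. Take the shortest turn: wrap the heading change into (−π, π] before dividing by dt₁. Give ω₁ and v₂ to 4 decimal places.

ω₁ = 2.3085, v₂ = 16.6433

heading to target = atan2(3.5−-3.5, 0.5−-4) = 0.9995
Δθ = wrap(0.9995 − -1.3090) = 2.3085; ω₁ = Δθ/dt₁ = 2.3085
distance = √((0.5−-4)² + (3.5−-3.5)²) = 8.3217; v₂ = distance/dt₂ = 16.6433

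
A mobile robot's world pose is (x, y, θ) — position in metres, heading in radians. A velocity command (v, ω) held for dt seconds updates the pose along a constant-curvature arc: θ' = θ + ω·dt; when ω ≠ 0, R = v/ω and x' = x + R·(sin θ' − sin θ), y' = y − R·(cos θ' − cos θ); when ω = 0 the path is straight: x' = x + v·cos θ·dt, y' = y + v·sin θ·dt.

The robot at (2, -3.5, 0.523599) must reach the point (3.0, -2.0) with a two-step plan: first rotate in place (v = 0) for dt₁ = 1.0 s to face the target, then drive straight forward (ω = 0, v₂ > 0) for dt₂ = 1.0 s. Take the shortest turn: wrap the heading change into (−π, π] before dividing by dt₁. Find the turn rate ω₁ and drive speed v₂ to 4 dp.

heading to target = atan2(-2−-3.5, 3−2) = 0.9828
Δθ = wrap(0.9828 − 0.5236) = 0.4592; ω₁ = Δθ/dt₁ = 0.4592
distance = √((3−2)² + (-2−-3.5)²) = 1.8028; v₂ = distance/dt₂ = 1.8028

ω₁ = 0.4592, v₂ = 1.8028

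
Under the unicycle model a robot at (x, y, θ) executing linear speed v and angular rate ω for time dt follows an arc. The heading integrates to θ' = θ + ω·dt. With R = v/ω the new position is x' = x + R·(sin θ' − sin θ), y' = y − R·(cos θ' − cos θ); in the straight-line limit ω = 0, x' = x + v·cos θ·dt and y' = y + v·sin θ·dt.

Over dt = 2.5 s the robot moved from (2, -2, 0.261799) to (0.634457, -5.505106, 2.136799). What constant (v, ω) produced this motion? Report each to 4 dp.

Δθ = 2.136799 − 0.261799 = 1.875000
ω = Δθ/dt = 1.875000/2.5 = 0.7500
R = −Δy/(cos θ' − cos θ) = -2.3333
v = R·ω = -2.3333·0.7500 = -1.7500

v = -1.7500, ω = 0.7500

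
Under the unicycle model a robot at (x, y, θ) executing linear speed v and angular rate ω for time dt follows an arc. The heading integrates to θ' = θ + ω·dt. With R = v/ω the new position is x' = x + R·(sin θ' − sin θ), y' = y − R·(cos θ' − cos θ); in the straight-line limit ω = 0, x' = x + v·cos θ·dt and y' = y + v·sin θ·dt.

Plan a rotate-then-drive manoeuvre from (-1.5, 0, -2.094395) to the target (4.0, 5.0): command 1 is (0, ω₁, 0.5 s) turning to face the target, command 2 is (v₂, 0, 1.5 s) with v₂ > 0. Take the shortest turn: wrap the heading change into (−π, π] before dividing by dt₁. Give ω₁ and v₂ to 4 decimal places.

heading to target = atan2(5−0, 4−-1.5) = 0.7378
Δθ = wrap(0.7378 − -2.0944) = 2.8322; ω₁ = Δθ/dt₁ = 5.6644
distance = √((4−-1.5)² + (5−0)²) = 7.4330; v₂ = distance/dt₂ = 4.9554

ω₁ = 5.6644, v₂ = 4.9554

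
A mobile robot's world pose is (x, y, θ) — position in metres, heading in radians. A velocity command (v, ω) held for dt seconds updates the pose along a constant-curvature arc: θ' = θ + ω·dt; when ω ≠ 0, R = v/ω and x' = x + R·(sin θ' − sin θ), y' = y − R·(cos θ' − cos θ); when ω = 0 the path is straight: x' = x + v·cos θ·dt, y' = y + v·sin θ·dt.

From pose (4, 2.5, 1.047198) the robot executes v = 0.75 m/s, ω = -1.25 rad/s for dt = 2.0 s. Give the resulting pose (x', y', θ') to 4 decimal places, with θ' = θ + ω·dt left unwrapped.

(5.1154, 2.2706, -1.4528)

θ' = 1.0472 + -1.25·2.0 = -1.4528
R = v/ω = 0.75/-1.25 = -0.6000
x' = 4 + -0.6000·(sin -1.4528 − sin 1.0472) = 5.1154
y' = 2.5 − -0.6000·(cos -1.4528 − cos 1.0472) = 2.2706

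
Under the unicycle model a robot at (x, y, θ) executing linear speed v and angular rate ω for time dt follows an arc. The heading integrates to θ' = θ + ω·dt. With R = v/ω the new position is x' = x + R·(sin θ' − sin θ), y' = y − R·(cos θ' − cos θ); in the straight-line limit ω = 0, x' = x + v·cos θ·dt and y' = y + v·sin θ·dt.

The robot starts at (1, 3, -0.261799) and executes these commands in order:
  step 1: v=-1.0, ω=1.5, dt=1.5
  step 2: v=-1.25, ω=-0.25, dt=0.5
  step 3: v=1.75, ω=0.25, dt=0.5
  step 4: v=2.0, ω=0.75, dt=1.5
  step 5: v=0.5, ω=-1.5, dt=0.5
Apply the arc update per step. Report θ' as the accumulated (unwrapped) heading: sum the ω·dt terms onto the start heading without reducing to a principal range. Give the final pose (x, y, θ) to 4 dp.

(-2.4554, 4.0005, 2.3632)

step 1: θ'=1.9882 (R=-0.6667) → pose (0.2180, 2.0858, 1.9882)
step 2: θ'=1.8632 (R=5.0000) → pose (0.4351, 1.5001, 1.8632)
step 3: θ'=1.9882 (R=7.0000) → pose (0.1312, 2.3201, 1.9882)
step 4: θ'=3.1132 (R=2.6667) → pose (-2.2308, 3.9046, 3.1132)
step 5: θ'=2.3632 (R=-0.3333) → pose (-2.4554, 4.0005, 2.3632)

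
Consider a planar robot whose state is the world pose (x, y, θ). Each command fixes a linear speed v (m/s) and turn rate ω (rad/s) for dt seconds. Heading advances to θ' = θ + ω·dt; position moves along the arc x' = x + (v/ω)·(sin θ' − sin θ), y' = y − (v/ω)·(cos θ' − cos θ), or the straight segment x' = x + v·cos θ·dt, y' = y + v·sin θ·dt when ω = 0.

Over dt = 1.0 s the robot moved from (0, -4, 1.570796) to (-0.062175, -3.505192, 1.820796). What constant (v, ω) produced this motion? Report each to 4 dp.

Δθ = 1.820796 − 1.570796 = 0.250000
ω = Δθ/dt = 0.250000/1.0 = 0.2500
R = −Δy/(cos θ' − cos θ) = 2.0000
v = R·ω = 2.0000·0.2500 = 0.5000

v = 0.5000, ω = 0.2500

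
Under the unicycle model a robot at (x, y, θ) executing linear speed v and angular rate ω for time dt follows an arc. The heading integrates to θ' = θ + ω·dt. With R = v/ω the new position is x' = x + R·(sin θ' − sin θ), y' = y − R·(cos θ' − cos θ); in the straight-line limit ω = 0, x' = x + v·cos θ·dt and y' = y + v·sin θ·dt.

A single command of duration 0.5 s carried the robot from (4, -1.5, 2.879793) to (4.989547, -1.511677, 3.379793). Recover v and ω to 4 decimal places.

Δθ = 3.379793 − 2.879793 = 0.500000
ω = Δθ/dt = 0.500000/0.5 = 1.0000
R = Δx/(sin θ' − sin θ) = -2.0000
v = R·ω = -2.0000·1.0000 = -2.0000

v = -2.0000, ω = 1.0000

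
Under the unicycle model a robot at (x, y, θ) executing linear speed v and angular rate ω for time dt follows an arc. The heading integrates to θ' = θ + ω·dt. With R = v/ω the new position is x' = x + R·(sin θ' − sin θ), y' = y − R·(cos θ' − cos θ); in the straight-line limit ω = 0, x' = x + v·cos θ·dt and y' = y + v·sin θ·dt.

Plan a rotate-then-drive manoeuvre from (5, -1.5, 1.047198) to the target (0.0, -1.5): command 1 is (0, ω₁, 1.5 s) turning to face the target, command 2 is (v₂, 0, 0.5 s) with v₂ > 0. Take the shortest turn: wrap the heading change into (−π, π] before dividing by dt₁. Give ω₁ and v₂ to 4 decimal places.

heading to target = atan2(-1.5−-1.5, 0−5) = 3.1416
Δθ = wrap(3.1416 − 1.0472) = 2.0944; ω₁ = Δθ/dt₁ = 1.3963
distance = √((0−5)² + (-1.5−-1.5)²) = 5.0000; v₂ = distance/dt₂ = 10.0000

ω₁ = 1.3963, v₂ = 10.0000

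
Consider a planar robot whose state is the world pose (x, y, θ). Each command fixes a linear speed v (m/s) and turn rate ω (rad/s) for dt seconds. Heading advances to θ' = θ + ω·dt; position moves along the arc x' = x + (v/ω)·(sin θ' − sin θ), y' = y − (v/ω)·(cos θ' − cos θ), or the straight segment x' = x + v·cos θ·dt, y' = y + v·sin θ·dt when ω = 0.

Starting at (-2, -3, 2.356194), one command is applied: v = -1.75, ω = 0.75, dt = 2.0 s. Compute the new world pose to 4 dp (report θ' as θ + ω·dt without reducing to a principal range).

θ' = 2.3562 + 0.75·2.0 = 3.8562
R = v/ω = -1.75/0.75 = -2.3333
x' = -2 + -2.3333·(sin 3.8562 − sin 2.3562) = 1.1790
y' = -3 − -2.3333·(cos 3.8562 − cos 2.3562) = -3.1126

(1.1790, -3.1126, 3.8562)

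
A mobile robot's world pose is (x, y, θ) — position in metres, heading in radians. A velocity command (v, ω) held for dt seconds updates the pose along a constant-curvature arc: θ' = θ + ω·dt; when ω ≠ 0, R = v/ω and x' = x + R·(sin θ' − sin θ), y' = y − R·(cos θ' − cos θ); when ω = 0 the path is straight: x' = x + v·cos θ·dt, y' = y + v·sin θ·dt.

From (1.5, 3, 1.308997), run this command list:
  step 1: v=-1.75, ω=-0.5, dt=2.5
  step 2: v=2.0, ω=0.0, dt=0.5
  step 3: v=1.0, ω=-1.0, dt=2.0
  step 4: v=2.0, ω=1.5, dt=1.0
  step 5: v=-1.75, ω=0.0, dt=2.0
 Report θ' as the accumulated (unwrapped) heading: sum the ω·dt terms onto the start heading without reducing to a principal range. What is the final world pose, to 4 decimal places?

step 1: θ'=0.0590 (R=3.5000) → pose (-1.6744, 0.4120, 0.0590)
step 2: θ'=0.0590 (straight) → pose (-0.6761, 0.4709, 0.0590)
step 3: θ'=-1.9410 (R=-1.0000) → pose (0.3151, -0.8891, -1.9410)
step 4: θ'=-0.4410 (R=1.3333) → pose (0.9890, -2.5773, -0.4410)
step 5: θ'=-0.4410 (straight) → pose (-2.1762, -1.0834, -0.4410)

(-2.1762, -1.0834, -0.4410)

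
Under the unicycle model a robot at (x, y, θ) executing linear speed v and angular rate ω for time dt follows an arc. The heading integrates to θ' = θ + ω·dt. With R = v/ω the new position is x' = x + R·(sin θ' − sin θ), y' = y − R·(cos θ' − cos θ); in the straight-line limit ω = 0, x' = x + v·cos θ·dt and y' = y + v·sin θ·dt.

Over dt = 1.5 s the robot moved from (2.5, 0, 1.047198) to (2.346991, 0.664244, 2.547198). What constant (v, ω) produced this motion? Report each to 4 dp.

Δθ = 2.547198 − 1.047198 = 1.500000
ω = Δθ/dt = 1.500000/1.5 = 1.0000
R = −Δy/(cos θ' − cos θ) = 0.5000
v = R·ω = 0.5000·1.0000 = 0.5000

v = 0.5000, ω = 1.0000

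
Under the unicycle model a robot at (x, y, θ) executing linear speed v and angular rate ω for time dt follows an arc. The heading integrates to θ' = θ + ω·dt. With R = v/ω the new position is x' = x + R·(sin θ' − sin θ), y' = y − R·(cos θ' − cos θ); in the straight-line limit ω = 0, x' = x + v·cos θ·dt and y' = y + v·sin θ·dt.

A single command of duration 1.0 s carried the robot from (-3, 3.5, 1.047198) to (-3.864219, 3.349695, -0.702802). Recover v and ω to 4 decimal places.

v = -1.0000, ω = -1.7500

Δθ = -0.702802 − 1.047198 = -1.750000
ω = Δθ/dt = -1.750000/1.0 = -1.7500
R = Δx/(sin θ' − sin θ) = 0.5714
v = R·ω = 0.5714·-1.7500 = -1.0000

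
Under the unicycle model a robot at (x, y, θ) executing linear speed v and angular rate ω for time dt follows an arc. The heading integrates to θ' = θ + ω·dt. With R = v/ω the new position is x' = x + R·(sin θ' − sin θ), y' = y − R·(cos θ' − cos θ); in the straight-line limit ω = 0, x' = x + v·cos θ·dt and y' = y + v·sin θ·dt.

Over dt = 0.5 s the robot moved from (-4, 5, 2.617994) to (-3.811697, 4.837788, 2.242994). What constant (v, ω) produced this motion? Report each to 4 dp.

Δθ = 2.242994 − 2.617994 = -0.375000
ω = Δθ/dt = -0.375000/0.5 = -0.7500
R = Δx/(sin θ' − sin θ) = 0.6667
v = R·ω = 0.6667·-0.7500 = -0.5000

v = -0.5000, ω = -0.7500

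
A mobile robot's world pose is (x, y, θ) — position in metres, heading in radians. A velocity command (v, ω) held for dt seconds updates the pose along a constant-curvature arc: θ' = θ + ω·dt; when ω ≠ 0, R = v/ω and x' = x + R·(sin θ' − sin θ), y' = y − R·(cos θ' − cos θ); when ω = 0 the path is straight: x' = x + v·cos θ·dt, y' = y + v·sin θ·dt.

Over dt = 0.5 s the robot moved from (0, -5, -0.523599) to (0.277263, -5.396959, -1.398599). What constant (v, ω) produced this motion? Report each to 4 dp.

v = 1.0000, ω = -1.7500

Δθ = -1.398599 − -0.523599 = -0.875000
ω = Δθ/dt = -0.875000/0.5 = -1.7500
R = −Δy/(cos θ' − cos θ) = -0.5714
v = R·ω = -0.5714·-1.7500 = 1.0000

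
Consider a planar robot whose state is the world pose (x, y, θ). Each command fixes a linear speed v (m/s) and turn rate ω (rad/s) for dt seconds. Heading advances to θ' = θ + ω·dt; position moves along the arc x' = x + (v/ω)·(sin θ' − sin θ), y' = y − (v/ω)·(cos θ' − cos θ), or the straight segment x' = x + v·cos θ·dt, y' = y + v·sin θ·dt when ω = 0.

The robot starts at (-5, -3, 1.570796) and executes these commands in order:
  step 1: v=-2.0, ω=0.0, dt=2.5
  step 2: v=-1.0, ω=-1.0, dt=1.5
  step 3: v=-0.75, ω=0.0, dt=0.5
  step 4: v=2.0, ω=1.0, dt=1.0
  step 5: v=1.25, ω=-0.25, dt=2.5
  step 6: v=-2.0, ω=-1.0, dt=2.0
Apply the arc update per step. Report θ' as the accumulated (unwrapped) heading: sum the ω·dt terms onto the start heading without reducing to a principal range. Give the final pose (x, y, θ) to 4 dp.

(-5.3197, -4.1023, -1.5542)

step 1: θ'=1.5708 (straight) → pose (-5.0000, -8.0000, 1.5708)
step 2: θ'=0.0708 (R=1.0000) → pose (-5.9293, -8.9975, 0.0708)
step 3: θ'=0.0708 (straight) → pose (-6.3033, -9.0240, 0.0708)
step 4: θ'=1.0708 (R=2.0000) → pose (-4.6896, -7.9879, 1.0708)
step 5: θ'=0.4458 (R=-5.0000) → pose (-2.4576, -5.8737, 0.4458)
step 6: θ'=-1.5542 (R=2.0000) → pose (-5.3197, -4.1023, -1.5542)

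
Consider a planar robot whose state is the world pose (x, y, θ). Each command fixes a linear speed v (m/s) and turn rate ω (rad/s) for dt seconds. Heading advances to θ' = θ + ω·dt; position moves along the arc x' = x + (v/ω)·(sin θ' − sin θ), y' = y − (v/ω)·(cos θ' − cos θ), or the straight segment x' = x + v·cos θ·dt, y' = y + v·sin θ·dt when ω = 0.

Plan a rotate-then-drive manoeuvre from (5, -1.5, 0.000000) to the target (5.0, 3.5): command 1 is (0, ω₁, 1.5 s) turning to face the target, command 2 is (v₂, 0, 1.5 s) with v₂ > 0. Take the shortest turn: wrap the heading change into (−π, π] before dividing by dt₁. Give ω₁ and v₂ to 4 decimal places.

ω₁ = 1.0472, v₂ = 3.3333

heading to target = atan2(3.5−-1.5, 5−5) = 1.5708
Δθ = wrap(1.5708 − 0.0000) = 1.5708; ω₁ = Δθ/dt₁ = 1.0472
distance = √((5−5)² + (3.5−-1.5)²) = 5.0000; v₂ = distance/dt₂ = 3.3333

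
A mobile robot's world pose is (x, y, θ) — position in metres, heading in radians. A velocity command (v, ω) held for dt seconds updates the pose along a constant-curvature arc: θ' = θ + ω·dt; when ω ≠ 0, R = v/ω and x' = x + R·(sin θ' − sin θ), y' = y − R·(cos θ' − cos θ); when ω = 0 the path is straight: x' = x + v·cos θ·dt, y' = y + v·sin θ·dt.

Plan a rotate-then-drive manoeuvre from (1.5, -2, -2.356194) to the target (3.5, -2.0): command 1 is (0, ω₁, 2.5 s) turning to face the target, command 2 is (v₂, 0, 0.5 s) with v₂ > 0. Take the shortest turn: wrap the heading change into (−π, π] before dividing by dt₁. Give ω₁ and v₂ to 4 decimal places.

heading to target = atan2(-2−-2, 3.5−1.5) = 0.0000
Δθ = wrap(0.0000 − -2.3562) = 2.3562; ω₁ = Δθ/dt₁ = 0.9425
distance = √((3.5−1.5)² + (-2−-2)²) = 2.0000; v₂ = distance/dt₂ = 4.0000

ω₁ = 0.9425, v₂ = 4.0000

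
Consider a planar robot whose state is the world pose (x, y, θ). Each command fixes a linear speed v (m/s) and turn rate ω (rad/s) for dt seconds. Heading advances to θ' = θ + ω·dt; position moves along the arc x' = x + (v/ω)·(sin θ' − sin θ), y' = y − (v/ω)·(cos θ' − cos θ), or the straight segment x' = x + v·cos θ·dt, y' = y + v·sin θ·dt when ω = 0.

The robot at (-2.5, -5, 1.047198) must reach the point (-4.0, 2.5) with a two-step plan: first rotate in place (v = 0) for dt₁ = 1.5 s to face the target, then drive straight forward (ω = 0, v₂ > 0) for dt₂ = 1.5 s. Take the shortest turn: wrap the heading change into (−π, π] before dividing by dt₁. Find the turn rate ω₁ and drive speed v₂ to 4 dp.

ω₁ = 0.4807, v₂ = 5.0990

heading to target = atan2(2.5−-5, -4−-2.5) = 1.7682
Δθ = wrap(1.7682 − 1.0472) = 0.7210; ω₁ = Δθ/dt₁ = 0.4807
distance = √((-4−-2.5)² + (2.5−-5)²) = 7.6485; v₂ = distance/dt₂ = 5.0990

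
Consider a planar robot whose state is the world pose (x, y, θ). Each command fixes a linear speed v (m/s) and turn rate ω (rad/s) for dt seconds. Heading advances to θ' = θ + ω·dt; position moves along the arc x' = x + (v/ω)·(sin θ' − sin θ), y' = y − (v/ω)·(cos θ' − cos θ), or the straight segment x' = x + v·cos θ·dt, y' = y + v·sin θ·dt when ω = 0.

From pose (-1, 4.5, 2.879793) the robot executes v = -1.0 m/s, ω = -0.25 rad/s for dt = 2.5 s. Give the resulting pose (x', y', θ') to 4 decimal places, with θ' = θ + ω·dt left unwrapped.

θ' = 2.8798 + -0.25·2.5 = 2.2548
R = v/ω = -1.0/-0.25 = 4.0000
x' = -1 + 4.0000·(sin 2.2548 − sin 2.8798) = 1.0649
y' = 4.5 − 4.0000·(cos 2.2548 − cos 2.8798) = 3.1639

(1.0649, 3.1639, 2.2548)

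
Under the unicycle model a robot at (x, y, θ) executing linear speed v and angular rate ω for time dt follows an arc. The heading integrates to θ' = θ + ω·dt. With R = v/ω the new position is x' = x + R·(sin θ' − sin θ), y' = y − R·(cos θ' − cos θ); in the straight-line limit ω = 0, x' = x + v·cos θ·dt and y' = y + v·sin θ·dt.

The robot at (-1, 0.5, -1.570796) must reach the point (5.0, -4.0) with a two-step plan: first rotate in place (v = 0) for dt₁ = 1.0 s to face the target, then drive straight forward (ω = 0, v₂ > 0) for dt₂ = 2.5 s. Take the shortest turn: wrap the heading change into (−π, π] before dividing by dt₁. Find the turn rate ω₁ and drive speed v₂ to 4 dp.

heading to target = atan2(-4−0.5, 5−-1) = -0.6435
Δθ = wrap(-0.6435 − -1.5708) = 0.9273; ω₁ = Δθ/dt₁ = 0.9273
distance = √((5−-1)² + (-4−0.5)²) = 7.5000; v₂ = distance/dt₂ = 3.0000

ω₁ = 0.9273, v₂ = 3.0000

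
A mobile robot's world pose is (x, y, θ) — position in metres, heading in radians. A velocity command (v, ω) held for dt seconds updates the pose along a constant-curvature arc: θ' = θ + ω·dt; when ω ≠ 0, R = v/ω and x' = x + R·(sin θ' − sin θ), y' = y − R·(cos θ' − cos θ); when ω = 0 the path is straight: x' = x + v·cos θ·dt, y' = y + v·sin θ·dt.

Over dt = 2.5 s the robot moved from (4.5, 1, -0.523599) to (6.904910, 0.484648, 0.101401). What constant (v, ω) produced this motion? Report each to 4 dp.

Δθ = 0.101401 − -0.523599 = 0.625000
ω = Δθ/dt = 0.625000/2.5 = 0.2500
R = Δx/(sin θ' − sin θ) = 4.0000
v = R·ω = 4.0000·0.2500 = 1.0000

v = 1.0000, ω = 0.2500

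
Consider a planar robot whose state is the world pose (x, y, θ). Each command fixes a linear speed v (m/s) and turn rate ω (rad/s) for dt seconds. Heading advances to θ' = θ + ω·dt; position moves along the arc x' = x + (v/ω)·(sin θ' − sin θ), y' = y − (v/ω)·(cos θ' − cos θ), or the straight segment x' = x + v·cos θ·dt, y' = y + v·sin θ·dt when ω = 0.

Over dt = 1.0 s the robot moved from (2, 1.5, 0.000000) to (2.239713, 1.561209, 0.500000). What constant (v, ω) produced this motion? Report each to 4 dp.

Δθ = 0.500000 − 0.000000 = 0.500000
ω = Δθ/dt = 0.500000/1.0 = 0.5000
R = Δx/(sin θ' − sin θ) = 0.5000
v = R·ω = 0.5000·0.5000 = 0.2500

v = 0.2500, ω = 0.5000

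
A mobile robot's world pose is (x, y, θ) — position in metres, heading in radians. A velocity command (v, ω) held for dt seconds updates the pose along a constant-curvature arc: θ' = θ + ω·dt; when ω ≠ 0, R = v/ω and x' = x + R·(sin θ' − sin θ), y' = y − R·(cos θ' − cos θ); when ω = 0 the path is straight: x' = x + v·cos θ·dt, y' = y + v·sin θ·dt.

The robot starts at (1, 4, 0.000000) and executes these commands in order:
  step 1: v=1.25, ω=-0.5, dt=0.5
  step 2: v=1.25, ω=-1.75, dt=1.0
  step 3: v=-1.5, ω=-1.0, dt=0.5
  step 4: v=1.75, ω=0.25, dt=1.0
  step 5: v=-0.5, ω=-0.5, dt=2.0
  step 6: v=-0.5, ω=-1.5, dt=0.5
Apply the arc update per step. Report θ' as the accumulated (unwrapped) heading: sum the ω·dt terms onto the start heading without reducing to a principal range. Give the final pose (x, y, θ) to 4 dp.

(2.4028, 2.5521, -4.0000)

step 1: θ'=-0.2500 (R=-2.5000) → pose (1.6185, 3.9223, -0.2500)
step 2: θ'=-2.0000 (R=-0.7143) → pose (2.0913, 2.9330, -2.0000)
step 3: θ'=-2.5000 (R=1.5000) → pose (2.5575, 3.5104, -2.5000)
step 4: θ'=-2.2500 (R=7.0000) → pose (1.3003, 2.2997, -2.2500)
step 5: θ'=-3.2500 (R=1.0000) → pose (2.1866, 2.6656, -3.2500)
step 6: θ'=-4.0000 (R=0.3333) → pose (2.4028, 2.5521, -4.0000)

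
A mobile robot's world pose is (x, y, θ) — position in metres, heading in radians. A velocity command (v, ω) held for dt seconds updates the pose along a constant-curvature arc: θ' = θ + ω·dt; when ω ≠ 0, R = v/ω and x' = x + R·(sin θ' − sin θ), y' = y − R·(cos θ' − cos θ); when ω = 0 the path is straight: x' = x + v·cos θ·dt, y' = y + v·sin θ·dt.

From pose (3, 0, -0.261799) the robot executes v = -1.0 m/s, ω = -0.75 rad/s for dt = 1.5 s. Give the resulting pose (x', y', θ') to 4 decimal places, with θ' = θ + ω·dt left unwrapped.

θ' = -0.2618 + -0.75·1.5 = -1.3868
R = v/ω = -1.0/-0.75 = 1.3333
x' = 3 + 1.3333·(sin -1.3868 − sin -0.2618) = 2.0343
y' = 0 − 1.3333·(cos -1.3868 − cos -0.2618) = 1.0440

(2.0343, 1.0440, -1.3868)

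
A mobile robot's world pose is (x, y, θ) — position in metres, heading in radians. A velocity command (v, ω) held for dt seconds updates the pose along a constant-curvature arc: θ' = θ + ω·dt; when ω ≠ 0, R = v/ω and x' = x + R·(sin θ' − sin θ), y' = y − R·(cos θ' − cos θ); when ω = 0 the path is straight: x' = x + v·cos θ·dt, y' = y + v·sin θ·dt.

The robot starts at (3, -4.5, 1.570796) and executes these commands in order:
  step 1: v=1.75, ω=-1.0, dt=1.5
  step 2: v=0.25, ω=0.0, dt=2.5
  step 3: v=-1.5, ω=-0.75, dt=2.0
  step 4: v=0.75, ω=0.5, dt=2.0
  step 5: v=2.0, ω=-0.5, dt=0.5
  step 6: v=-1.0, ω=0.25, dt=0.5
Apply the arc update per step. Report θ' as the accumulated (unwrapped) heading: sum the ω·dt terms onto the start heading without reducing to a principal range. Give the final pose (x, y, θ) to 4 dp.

(4.4294, -2.3856, -0.5542)

step 1: θ'=0.0708 (R=-1.7500) → pose (4.6262, -2.7544, 0.0708)
step 2: θ'=0.0708 (straight) → pose (5.2496, -2.7102, 0.0708)
step 3: θ'=-1.4292 (R=2.0000) → pose (3.1282, -0.9974, -1.4292)
step 4: θ'=-0.4292 (R=1.5000) → pose (3.9890, -2.1497, -0.4292)
step 5: θ'=-0.6792 (R=-4.0000) → pose (4.8371, -2.6746, -0.6792)
step 6: θ'=-0.5542 (R=-4.0000) → pose (4.4294, -2.3856, -0.5542)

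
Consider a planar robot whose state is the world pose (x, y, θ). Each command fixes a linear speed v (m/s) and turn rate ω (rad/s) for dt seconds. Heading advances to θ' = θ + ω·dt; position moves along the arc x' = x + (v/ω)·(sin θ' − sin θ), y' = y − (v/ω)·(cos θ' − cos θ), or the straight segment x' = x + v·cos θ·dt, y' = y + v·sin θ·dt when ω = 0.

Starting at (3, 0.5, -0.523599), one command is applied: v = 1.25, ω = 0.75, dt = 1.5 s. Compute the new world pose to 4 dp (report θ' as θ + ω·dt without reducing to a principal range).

(4.7763, 0.5691, 0.6014)

θ' = -0.5236 + 0.75·1.5 = 0.6014
R = v/ω = 1.25/0.75 = 1.6667
x' = 3 + 1.6667·(sin 0.6014 − sin -0.5236) = 4.7763
y' = 0.5 − 1.6667·(cos 0.6014 − cos -0.5236) = 0.5691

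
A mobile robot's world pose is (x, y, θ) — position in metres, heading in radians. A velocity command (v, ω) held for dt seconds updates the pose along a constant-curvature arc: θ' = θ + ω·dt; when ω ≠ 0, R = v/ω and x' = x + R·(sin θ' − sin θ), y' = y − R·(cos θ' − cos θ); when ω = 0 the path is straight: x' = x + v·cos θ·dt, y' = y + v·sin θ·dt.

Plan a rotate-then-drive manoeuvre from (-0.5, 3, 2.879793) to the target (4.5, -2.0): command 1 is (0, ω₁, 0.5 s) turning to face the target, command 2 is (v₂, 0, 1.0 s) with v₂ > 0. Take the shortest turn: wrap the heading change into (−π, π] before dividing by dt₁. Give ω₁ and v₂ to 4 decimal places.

heading to target = atan2(-2−3, 4.5−-0.5) = -0.7854
Δθ = wrap(-0.7854 − 2.8798) = 2.6180; ω₁ = Δθ/dt₁ = 5.2360
distance = √((4.5−-0.5)² + (-2−3)²) = 7.0711; v₂ = distance/dt₂ = 7.0711

ω₁ = 5.2360, v₂ = 7.0711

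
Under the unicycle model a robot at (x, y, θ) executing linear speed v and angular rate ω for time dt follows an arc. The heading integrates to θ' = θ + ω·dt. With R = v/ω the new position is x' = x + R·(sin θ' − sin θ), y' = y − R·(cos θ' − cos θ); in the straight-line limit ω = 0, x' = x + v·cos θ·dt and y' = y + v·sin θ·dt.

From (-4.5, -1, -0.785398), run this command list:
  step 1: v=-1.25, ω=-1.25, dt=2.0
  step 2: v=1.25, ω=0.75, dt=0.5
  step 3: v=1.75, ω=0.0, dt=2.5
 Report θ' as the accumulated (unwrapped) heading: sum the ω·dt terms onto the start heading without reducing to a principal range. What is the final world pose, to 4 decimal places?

(-8.5289, -0.3328, -2.9104)

step 1: θ'=-3.2854 (R=1.0000) → pose (-3.6496, 0.6968, -3.2854)
step 2: θ'=-2.9104 (R=1.6667) → pose (-4.2703, 0.6696, -2.9104)
step 3: θ'=-2.9104 (straight) → pose (-8.5289, -0.3328, -2.9104)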